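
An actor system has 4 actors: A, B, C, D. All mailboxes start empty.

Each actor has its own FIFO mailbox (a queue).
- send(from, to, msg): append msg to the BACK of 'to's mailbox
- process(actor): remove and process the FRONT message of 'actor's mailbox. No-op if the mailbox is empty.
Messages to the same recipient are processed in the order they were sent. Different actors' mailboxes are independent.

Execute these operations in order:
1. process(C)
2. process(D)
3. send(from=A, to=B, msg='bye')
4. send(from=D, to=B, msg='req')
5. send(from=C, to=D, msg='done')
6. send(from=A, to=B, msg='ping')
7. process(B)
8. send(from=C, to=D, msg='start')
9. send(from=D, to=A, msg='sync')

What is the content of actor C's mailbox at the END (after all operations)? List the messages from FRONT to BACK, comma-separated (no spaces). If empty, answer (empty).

Answer: (empty)

Derivation:
After 1 (process(C)): A:[] B:[] C:[] D:[]
After 2 (process(D)): A:[] B:[] C:[] D:[]
After 3 (send(from=A, to=B, msg='bye')): A:[] B:[bye] C:[] D:[]
After 4 (send(from=D, to=B, msg='req')): A:[] B:[bye,req] C:[] D:[]
After 5 (send(from=C, to=D, msg='done')): A:[] B:[bye,req] C:[] D:[done]
After 6 (send(from=A, to=B, msg='ping')): A:[] B:[bye,req,ping] C:[] D:[done]
After 7 (process(B)): A:[] B:[req,ping] C:[] D:[done]
After 8 (send(from=C, to=D, msg='start')): A:[] B:[req,ping] C:[] D:[done,start]
After 9 (send(from=D, to=A, msg='sync')): A:[sync] B:[req,ping] C:[] D:[done,start]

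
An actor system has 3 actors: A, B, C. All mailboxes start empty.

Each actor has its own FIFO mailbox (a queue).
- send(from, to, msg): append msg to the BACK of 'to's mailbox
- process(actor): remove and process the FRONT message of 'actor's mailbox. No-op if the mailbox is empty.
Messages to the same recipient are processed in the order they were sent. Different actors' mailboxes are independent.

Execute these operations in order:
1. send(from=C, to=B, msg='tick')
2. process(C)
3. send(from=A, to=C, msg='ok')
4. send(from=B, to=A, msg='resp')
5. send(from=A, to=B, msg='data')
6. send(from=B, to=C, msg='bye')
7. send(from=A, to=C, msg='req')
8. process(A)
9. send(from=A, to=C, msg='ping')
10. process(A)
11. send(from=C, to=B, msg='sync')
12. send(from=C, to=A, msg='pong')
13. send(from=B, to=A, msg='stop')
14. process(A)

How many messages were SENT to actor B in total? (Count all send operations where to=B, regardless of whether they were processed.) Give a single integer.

Answer: 3

Derivation:
After 1 (send(from=C, to=B, msg='tick')): A:[] B:[tick] C:[]
After 2 (process(C)): A:[] B:[tick] C:[]
After 3 (send(from=A, to=C, msg='ok')): A:[] B:[tick] C:[ok]
After 4 (send(from=B, to=A, msg='resp')): A:[resp] B:[tick] C:[ok]
After 5 (send(from=A, to=B, msg='data')): A:[resp] B:[tick,data] C:[ok]
After 6 (send(from=B, to=C, msg='bye')): A:[resp] B:[tick,data] C:[ok,bye]
After 7 (send(from=A, to=C, msg='req')): A:[resp] B:[tick,data] C:[ok,bye,req]
After 8 (process(A)): A:[] B:[tick,data] C:[ok,bye,req]
After 9 (send(from=A, to=C, msg='ping')): A:[] B:[tick,data] C:[ok,bye,req,ping]
After 10 (process(A)): A:[] B:[tick,data] C:[ok,bye,req,ping]
After 11 (send(from=C, to=B, msg='sync')): A:[] B:[tick,data,sync] C:[ok,bye,req,ping]
After 12 (send(from=C, to=A, msg='pong')): A:[pong] B:[tick,data,sync] C:[ok,bye,req,ping]
After 13 (send(from=B, to=A, msg='stop')): A:[pong,stop] B:[tick,data,sync] C:[ok,bye,req,ping]
After 14 (process(A)): A:[stop] B:[tick,data,sync] C:[ok,bye,req,ping]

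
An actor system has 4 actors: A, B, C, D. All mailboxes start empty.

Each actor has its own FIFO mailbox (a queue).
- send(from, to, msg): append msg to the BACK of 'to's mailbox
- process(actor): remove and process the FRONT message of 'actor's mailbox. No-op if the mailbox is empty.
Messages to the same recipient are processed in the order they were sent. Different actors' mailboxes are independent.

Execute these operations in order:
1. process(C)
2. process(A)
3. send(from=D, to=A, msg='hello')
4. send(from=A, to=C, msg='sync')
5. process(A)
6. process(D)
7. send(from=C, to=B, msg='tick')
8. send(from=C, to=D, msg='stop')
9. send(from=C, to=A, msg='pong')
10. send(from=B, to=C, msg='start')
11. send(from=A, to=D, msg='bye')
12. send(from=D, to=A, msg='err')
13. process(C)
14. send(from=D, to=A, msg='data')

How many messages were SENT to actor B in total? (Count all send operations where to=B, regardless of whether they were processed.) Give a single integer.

After 1 (process(C)): A:[] B:[] C:[] D:[]
After 2 (process(A)): A:[] B:[] C:[] D:[]
After 3 (send(from=D, to=A, msg='hello')): A:[hello] B:[] C:[] D:[]
After 4 (send(from=A, to=C, msg='sync')): A:[hello] B:[] C:[sync] D:[]
After 5 (process(A)): A:[] B:[] C:[sync] D:[]
After 6 (process(D)): A:[] B:[] C:[sync] D:[]
After 7 (send(from=C, to=B, msg='tick')): A:[] B:[tick] C:[sync] D:[]
After 8 (send(from=C, to=D, msg='stop')): A:[] B:[tick] C:[sync] D:[stop]
After 9 (send(from=C, to=A, msg='pong')): A:[pong] B:[tick] C:[sync] D:[stop]
After 10 (send(from=B, to=C, msg='start')): A:[pong] B:[tick] C:[sync,start] D:[stop]
After 11 (send(from=A, to=D, msg='bye')): A:[pong] B:[tick] C:[sync,start] D:[stop,bye]
After 12 (send(from=D, to=A, msg='err')): A:[pong,err] B:[tick] C:[sync,start] D:[stop,bye]
After 13 (process(C)): A:[pong,err] B:[tick] C:[start] D:[stop,bye]
After 14 (send(from=D, to=A, msg='data')): A:[pong,err,data] B:[tick] C:[start] D:[stop,bye]

Answer: 1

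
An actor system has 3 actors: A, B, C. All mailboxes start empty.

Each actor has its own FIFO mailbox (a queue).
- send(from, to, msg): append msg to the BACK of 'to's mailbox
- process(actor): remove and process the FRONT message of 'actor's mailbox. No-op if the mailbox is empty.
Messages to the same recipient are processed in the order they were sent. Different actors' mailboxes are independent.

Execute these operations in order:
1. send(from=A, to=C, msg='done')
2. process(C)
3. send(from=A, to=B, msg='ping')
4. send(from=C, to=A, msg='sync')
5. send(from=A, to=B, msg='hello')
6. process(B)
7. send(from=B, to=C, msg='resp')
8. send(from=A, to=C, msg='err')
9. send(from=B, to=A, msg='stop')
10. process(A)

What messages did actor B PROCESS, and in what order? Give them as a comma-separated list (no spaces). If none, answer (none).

Answer: ping

Derivation:
After 1 (send(from=A, to=C, msg='done')): A:[] B:[] C:[done]
After 2 (process(C)): A:[] B:[] C:[]
After 3 (send(from=A, to=B, msg='ping')): A:[] B:[ping] C:[]
After 4 (send(from=C, to=A, msg='sync')): A:[sync] B:[ping] C:[]
After 5 (send(from=A, to=B, msg='hello')): A:[sync] B:[ping,hello] C:[]
After 6 (process(B)): A:[sync] B:[hello] C:[]
After 7 (send(from=B, to=C, msg='resp')): A:[sync] B:[hello] C:[resp]
After 8 (send(from=A, to=C, msg='err')): A:[sync] B:[hello] C:[resp,err]
After 9 (send(from=B, to=A, msg='stop')): A:[sync,stop] B:[hello] C:[resp,err]
After 10 (process(A)): A:[stop] B:[hello] C:[resp,err]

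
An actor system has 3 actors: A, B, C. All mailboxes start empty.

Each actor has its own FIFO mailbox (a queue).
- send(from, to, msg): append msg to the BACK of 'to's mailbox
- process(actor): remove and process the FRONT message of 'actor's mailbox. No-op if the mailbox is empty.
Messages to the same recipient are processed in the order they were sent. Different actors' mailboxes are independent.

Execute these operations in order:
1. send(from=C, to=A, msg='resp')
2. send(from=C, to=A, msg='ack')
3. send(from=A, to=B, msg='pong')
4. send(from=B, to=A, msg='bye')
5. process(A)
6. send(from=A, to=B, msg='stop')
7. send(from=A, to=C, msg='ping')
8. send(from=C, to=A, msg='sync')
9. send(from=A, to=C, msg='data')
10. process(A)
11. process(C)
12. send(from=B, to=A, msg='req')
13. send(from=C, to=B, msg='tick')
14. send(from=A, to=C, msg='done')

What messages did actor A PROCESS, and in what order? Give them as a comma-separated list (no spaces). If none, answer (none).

After 1 (send(from=C, to=A, msg='resp')): A:[resp] B:[] C:[]
After 2 (send(from=C, to=A, msg='ack')): A:[resp,ack] B:[] C:[]
After 3 (send(from=A, to=B, msg='pong')): A:[resp,ack] B:[pong] C:[]
After 4 (send(from=B, to=A, msg='bye')): A:[resp,ack,bye] B:[pong] C:[]
After 5 (process(A)): A:[ack,bye] B:[pong] C:[]
After 6 (send(from=A, to=B, msg='stop')): A:[ack,bye] B:[pong,stop] C:[]
After 7 (send(from=A, to=C, msg='ping')): A:[ack,bye] B:[pong,stop] C:[ping]
After 8 (send(from=C, to=A, msg='sync')): A:[ack,bye,sync] B:[pong,stop] C:[ping]
After 9 (send(from=A, to=C, msg='data')): A:[ack,bye,sync] B:[pong,stop] C:[ping,data]
After 10 (process(A)): A:[bye,sync] B:[pong,stop] C:[ping,data]
After 11 (process(C)): A:[bye,sync] B:[pong,stop] C:[data]
After 12 (send(from=B, to=A, msg='req')): A:[bye,sync,req] B:[pong,stop] C:[data]
After 13 (send(from=C, to=B, msg='tick')): A:[bye,sync,req] B:[pong,stop,tick] C:[data]
After 14 (send(from=A, to=C, msg='done')): A:[bye,sync,req] B:[pong,stop,tick] C:[data,done]

Answer: resp,ack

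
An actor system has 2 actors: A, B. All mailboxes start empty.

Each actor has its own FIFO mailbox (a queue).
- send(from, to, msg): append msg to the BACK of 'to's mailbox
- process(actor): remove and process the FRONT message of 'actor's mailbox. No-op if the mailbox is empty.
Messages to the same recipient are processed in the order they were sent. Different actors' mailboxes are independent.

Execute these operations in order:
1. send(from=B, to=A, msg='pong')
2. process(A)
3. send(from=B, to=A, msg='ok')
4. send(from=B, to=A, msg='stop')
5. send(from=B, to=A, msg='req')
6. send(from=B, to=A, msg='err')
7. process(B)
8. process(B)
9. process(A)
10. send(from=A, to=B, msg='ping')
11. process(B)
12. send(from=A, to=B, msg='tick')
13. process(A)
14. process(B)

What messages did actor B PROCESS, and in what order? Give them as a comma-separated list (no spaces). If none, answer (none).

Answer: ping,tick

Derivation:
After 1 (send(from=B, to=A, msg='pong')): A:[pong] B:[]
After 2 (process(A)): A:[] B:[]
After 3 (send(from=B, to=A, msg='ok')): A:[ok] B:[]
After 4 (send(from=B, to=A, msg='stop')): A:[ok,stop] B:[]
After 5 (send(from=B, to=A, msg='req')): A:[ok,stop,req] B:[]
After 6 (send(from=B, to=A, msg='err')): A:[ok,stop,req,err] B:[]
After 7 (process(B)): A:[ok,stop,req,err] B:[]
After 8 (process(B)): A:[ok,stop,req,err] B:[]
After 9 (process(A)): A:[stop,req,err] B:[]
After 10 (send(from=A, to=B, msg='ping')): A:[stop,req,err] B:[ping]
After 11 (process(B)): A:[stop,req,err] B:[]
After 12 (send(from=A, to=B, msg='tick')): A:[stop,req,err] B:[tick]
After 13 (process(A)): A:[req,err] B:[tick]
After 14 (process(B)): A:[req,err] B:[]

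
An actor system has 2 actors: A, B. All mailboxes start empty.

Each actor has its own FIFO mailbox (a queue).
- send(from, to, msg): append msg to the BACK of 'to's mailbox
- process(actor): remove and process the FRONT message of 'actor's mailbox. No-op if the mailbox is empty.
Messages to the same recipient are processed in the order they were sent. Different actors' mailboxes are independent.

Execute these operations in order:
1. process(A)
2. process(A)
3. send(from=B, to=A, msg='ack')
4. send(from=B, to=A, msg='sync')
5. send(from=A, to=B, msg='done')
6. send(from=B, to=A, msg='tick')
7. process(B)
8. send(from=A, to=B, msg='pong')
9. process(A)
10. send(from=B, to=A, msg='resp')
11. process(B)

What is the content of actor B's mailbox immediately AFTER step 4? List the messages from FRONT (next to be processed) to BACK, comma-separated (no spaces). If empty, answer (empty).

After 1 (process(A)): A:[] B:[]
After 2 (process(A)): A:[] B:[]
After 3 (send(from=B, to=A, msg='ack')): A:[ack] B:[]
After 4 (send(from=B, to=A, msg='sync')): A:[ack,sync] B:[]

(empty)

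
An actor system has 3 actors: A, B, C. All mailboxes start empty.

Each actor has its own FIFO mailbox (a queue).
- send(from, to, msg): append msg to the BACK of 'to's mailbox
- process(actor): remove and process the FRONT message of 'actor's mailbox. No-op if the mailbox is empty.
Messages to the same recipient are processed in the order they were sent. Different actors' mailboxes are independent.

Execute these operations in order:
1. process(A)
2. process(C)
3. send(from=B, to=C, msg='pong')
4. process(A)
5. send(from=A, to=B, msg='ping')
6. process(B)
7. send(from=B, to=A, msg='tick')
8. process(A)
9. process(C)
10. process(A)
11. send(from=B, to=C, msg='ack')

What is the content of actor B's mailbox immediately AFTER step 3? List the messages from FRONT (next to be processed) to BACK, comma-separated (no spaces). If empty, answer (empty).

After 1 (process(A)): A:[] B:[] C:[]
After 2 (process(C)): A:[] B:[] C:[]
After 3 (send(from=B, to=C, msg='pong')): A:[] B:[] C:[pong]

(empty)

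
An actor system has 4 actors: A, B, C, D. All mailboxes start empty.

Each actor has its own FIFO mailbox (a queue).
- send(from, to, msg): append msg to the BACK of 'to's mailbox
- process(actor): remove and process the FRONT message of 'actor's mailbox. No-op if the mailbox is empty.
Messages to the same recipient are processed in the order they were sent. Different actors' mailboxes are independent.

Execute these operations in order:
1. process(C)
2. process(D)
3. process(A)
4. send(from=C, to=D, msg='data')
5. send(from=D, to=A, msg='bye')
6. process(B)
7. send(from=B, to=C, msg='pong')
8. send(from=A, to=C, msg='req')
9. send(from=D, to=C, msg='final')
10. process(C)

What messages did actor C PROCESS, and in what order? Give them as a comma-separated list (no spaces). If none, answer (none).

Answer: pong

Derivation:
After 1 (process(C)): A:[] B:[] C:[] D:[]
After 2 (process(D)): A:[] B:[] C:[] D:[]
After 3 (process(A)): A:[] B:[] C:[] D:[]
After 4 (send(from=C, to=D, msg='data')): A:[] B:[] C:[] D:[data]
After 5 (send(from=D, to=A, msg='bye')): A:[bye] B:[] C:[] D:[data]
After 6 (process(B)): A:[bye] B:[] C:[] D:[data]
After 7 (send(from=B, to=C, msg='pong')): A:[bye] B:[] C:[pong] D:[data]
After 8 (send(from=A, to=C, msg='req')): A:[bye] B:[] C:[pong,req] D:[data]
After 9 (send(from=D, to=C, msg='final')): A:[bye] B:[] C:[pong,req,final] D:[data]
After 10 (process(C)): A:[bye] B:[] C:[req,final] D:[data]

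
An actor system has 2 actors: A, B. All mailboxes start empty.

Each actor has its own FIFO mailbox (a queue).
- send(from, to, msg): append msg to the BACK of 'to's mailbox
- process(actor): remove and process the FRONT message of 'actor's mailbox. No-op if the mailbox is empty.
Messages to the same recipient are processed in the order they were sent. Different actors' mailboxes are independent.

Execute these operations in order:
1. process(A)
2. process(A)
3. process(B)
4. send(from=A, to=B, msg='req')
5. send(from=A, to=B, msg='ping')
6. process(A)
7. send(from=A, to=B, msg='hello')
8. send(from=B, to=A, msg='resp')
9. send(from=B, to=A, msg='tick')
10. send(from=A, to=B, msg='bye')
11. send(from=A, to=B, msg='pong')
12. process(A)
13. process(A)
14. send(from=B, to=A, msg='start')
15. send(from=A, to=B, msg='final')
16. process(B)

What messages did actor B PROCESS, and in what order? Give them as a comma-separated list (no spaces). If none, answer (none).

After 1 (process(A)): A:[] B:[]
After 2 (process(A)): A:[] B:[]
After 3 (process(B)): A:[] B:[]
After 4 (send(from=A, to=B, msg='req')): A:[] B:[req]
After 5 (send(from=A, to=B, msg='ping')): A:[] B:[req,ping]
After 6 (process(A)): A:[] B:[req,ping]
After 7 (send(from=A, to=B, msg='hello')): A:[] B:[req,ping,hello]
After 8 (send(from=B, to=A, msg='resp')): A:[resp] B:[req,ping,hello]
After 9 (send(from=B, to=A, msg='tick')): A:[resp,tick] B:[req,ping,hello]
After 10 (send(from=A, to=B, msg='bye')): A:[resp,tick] B:[req,ping,hello,bye]
After 11 (send(from=A, to=B, msg='pong')): A:[resp,tick] B:[req,ping,hello,bye,pong]
After 12 (process(A)): A:[tick] B:[req,ping,hello,bye,pong]
After 13 (process(A)): A:[] B:[req,ping,hello,bye,pong]
After 14 (send(from=B, to=A, msg='start')): A:[start] B:[req,ping,hello,bye,pong]
After 15 (send(from=A, to=B, msg='final')): A:[start] B:[req,ping,hello,bye,pong,final]
After 16 (process(B)): A:[start] B:[ping,hello,bye,pong,final]

Answer: req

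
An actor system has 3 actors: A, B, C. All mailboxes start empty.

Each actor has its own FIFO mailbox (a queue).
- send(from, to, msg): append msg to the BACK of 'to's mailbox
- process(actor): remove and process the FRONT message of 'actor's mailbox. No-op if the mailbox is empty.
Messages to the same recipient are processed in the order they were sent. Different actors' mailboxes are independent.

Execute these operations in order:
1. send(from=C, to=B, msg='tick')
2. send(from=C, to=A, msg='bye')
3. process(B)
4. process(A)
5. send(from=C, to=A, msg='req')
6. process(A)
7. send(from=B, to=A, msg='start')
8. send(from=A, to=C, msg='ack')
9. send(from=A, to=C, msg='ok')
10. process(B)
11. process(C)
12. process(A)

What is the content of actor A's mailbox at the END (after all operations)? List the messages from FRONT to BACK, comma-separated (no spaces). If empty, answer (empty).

After 1 (send(from=C, to=B, msg='tick')): A:[] B:[tick] C:[]
After 2 (send(from=C, to=A, msg='bye')): A:[bye] B:[tick] C:[]
After 3 (process(B)): A:[bye] B:[] C:[]
After 4 (process(A)): A:[] B:[] C:[]
After 5 (send(from=C, to=A, msg='req')): A:[req] B:[] C:[]
After 6 (process(A)): A:[] B:[] C:[]
After 7 (send(from=B, to=A, msg='start')): A:[start] B:[] C:[]
After 8 (send(from=A, to=C, msg='ack')): A:[start] B:[] C:[ack]
After 9 (send(from=A, to=C, msg='ok')): A:[start] B:[] C:[ack,ok]
After 10 (process(B)): A:[start] B:[] C:[ack,ok]
After 11 (process(C)): A:[start] B:[] C:[ok]
After 12 (process(A)): A:[] B:[] C:[ok]

Answer: (empty)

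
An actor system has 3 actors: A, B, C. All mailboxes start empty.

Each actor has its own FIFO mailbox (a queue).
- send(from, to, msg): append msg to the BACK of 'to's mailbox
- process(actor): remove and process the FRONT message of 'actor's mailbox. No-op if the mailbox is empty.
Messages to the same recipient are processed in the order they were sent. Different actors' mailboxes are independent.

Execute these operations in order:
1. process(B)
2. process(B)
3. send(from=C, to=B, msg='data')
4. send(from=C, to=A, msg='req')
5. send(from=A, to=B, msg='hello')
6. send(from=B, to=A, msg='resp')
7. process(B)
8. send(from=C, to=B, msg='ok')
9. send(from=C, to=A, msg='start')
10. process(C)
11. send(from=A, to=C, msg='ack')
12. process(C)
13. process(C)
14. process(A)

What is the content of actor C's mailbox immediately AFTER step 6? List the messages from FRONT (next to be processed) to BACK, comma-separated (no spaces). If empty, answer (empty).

After 1 (process(B)): A:[] B:[] C:[]
After 2 (process(B)): A:[] B:[] C:[]
After 3 (send(from=C, to=B, msg='data')): A:[] B:[data] C:[]
After 4 (send(from=C, to=A, msg='req')): A:[req] B:[data] C:[]
After 5 (send(from=A, to=B, msg='hello')): A:[req] B:[data,hello] C:[]
After 6 (send(from=B, to=A, msg='resp')): A:[req,resp] B:[data,hello] C:[]

(empty)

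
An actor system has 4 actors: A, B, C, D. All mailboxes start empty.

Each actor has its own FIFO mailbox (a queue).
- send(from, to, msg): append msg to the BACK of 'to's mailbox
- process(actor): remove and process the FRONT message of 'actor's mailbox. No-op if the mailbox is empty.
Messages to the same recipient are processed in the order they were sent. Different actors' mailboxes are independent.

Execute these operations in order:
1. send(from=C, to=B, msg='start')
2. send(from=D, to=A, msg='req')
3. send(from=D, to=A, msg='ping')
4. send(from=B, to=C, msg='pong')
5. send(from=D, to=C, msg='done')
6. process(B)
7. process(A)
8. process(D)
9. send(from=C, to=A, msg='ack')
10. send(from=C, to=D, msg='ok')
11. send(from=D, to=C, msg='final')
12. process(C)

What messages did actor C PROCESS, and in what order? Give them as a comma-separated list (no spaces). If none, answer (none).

After 1 (send(from=C, to=B, msg='start')): A:[] B:[start] C:[] D:[]
After 2 (send(from=D, to=A, msg='req')): A:[req] B:[start] C:[] D:[]
After 3 (send(from=D, to=A, msg='ping')): A:[req,ping] B:[start] C:[] D:[]
After 4 (send(from=B, to=C, msg='pong')): A:[req,ping] B:[start] C:[pong] D:[]
After 5 (send(from=D, to=C, msg='done')): A:[req,ping] B:[start] C:[pong,done] D:[]
After 6 (process(B)): A:[req,ping] B:[] C:[pong,done] D:[]
After 7 (process(A)): A:[ping] B:[] C:[pong,done] D:[]
After 8 (process(D)): A:[ping] B:[] C:[pong,done] D:[]
After 9 (send(from=C, to=A, msg='ack')): A:[ping,ack] B:[] C:[pong,done] D:[]
After 10 (send(from=C, to=D, msg='ok')): A:[ping,ack] B:[] C:[pong,done] D:[ok]
After 11 (send(from=D, to=C, msg='final')): A:[ping,ack] B:[] C:[pong,done,final] D:[ok]
After 12 (process(C)): A:[ping,ack] B:[] C:[done,final] D:[ok]

Answer: pong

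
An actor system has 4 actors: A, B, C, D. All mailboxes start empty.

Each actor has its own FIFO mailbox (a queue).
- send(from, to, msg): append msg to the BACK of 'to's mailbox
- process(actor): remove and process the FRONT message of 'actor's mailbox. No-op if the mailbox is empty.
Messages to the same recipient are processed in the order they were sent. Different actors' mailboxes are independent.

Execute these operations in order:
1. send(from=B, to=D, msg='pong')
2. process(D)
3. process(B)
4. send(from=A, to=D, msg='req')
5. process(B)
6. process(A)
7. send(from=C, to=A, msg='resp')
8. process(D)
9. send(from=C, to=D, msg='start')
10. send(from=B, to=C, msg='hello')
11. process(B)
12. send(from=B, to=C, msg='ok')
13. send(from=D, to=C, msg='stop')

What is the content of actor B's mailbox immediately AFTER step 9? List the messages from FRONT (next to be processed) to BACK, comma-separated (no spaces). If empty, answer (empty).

After 1 (send(from=B, to=D, msg='pong')): A:[] B:[] C:[] D:[pong]
After 2 (process(D)): A:[] B:[] C:[] D:[]
After 3 (process(B)): A:[] B:[] C:[] D:[]
After 4 (send(from=A, to=D, msg='req')): A:[] B:[] C:[] D:[req]
After 5 (process(B)): A:[] B:[] C:[] D:[req]
After 6 (process(A)): A:[] B:[] C:[] D:[req]
After 7 (send(from=C, to=A, msg='resp')): A:[resp] B:[] C:[] D:[req]
After 8 (process(D)): A:[resp] B:[] C:[] D:[]
After 9 (send(from=C, to=D, msg='start')): A:[resp] B:[] C:[] D:[start]

(empty)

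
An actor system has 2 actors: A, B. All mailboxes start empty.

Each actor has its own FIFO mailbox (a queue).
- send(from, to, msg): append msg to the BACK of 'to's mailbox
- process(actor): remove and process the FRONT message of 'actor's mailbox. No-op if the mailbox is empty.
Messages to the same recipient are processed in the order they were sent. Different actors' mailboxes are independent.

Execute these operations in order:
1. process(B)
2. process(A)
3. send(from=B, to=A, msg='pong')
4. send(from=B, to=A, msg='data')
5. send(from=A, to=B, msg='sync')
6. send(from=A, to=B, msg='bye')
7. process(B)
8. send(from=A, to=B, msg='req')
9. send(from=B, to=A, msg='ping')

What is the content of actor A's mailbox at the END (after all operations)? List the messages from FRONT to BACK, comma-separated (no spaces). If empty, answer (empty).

Answer: pong,data,ping

Derivation:
After 1 (process(B)): A:[] B:[]
After 2 (process(A)): A:[] B:[]
After 3 (send(from=B, to=A, msg='pong')): A:[pong] B:[]
After 4 (send(from=B, to=A, msg='data')): A:[pong,data] B:[]
After 5 (send(from=A, to=B, msg='sync')): A:[pong,data] B:[sync]
After 6 (send(from=A, to=B, msg='bye')): A:[pong,data] B:[sync,bye]
After 7 (process(B)): A:[pong,data] B:[bye]
After 8 (send(from=A, to=B, msg='req')): A:[pong,data] B:[bye,req]
After 9 (send(from=B, to=A, msg='ping')): A:[pong,data,ping] B:[bye,req]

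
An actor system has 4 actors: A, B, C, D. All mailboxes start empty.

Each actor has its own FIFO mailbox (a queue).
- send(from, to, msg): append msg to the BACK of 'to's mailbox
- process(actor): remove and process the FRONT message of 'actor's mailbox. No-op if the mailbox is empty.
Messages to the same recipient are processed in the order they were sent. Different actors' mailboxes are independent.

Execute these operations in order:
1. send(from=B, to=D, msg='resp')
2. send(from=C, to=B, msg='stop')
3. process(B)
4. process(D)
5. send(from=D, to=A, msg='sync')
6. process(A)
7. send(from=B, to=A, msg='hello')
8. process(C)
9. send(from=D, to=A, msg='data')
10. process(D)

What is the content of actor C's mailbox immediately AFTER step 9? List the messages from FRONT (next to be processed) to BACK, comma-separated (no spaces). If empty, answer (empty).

After 1 (send(from=B, to=D, msg='resp')): A:[] B:[] C:[] D:[resp]
After 2 (send(from=C, to=B, msg='stop')): A:[] B:[stop] C:[] D:[resp]
After 3 (process(B)): A:[] B:[] C:[] D:[resp]
After 4 (process(D)): A:[] B:[] C:[] D:[]
After 5 (send(from=D, to=A, msg='sync')): A:[sync] B:[] C:[] D:[]
After 6 (process(A)): A:[] B:[] C:[] D:[]
After 7 (send(from=B, to=A, msg='hello')): A:[hello] B:[] C:[] D:[]
After 8 (process(C)): A:[hello] B:[] C:[] D:[]
After 9 (send(from=D, to=A, msg='data')): A:[hello,data] B:[] C:[] D:[]

(empty)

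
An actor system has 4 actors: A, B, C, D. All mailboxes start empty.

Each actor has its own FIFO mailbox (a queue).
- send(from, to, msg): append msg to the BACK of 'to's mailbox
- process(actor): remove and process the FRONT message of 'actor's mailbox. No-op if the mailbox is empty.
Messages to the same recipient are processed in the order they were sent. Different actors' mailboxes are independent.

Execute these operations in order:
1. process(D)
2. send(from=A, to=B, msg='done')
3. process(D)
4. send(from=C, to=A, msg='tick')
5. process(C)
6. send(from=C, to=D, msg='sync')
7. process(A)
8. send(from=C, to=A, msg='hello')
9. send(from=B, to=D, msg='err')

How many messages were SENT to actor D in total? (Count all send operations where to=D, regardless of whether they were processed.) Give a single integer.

Answer: 2

Derivation:
After 1 (process(D)): A:[] B:[] C:[] D:[]
After 2 (send(from=A, to=B, msg='done')): A:[] B:[done] C:[] D:[]
After 3 (process(D)): A:[] B:[done] C:[] D:[]
After 4 (send(from=C, to=A, msg='tick')): A:[tick] B:[done] C:[] D:[]
After 5 (process(C)): A:[tick] B:[done] C:[] D:[]
After 6 (send(from=C, to=D, msg='sync')): A:[tick] B:[done] C:[] D:[sync]
After 7 (process(A)): A:[] B:[done] C:[] D:[sync]
After 8 (send(from=C, to=A, msg='hello')): A:[hello] B:[done] C:[] D:[sync]
After 9 (send(from=B, to=D, msg='err')): A:[hello] B:[done] C:[] D:[sync,err]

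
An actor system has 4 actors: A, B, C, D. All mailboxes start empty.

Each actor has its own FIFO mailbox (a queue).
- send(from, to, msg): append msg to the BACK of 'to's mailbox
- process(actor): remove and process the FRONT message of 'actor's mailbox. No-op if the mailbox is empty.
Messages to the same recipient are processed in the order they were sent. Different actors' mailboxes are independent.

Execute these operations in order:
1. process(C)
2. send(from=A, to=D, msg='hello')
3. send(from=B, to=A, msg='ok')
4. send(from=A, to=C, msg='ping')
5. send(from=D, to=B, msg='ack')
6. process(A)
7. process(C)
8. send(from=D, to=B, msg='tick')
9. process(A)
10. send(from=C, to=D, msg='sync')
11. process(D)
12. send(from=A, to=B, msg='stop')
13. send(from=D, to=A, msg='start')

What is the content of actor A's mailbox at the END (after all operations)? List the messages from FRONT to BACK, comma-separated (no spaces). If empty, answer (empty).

After 1 (process(C)): A:[] B:[] C:[] D:[]
After 2 (send(from=A, to=D, msg='hello')): A:[] B:[] C:[] D:[hello]
After 3 (send(from=B, to=A, msg='ok')): A:[ok] B:[] C:[] D:[hello]
After 4 (send(from=A, to=C, msg='ping')): A:[ok] B:[] C:[ping] D:[hello]
After 5 (send(from=D, to=B, msg='ack')): A:[ok] B:[ack] C:[ping] D:[hello]
After 6 (process(A)): A:[] B:[ack] C:[ping] D:[hello]
After 7 (process(C)): A:[] B:[ack] C:[] D:[hello]
After 8 (send(from=D, to=B, msg='tick')): A:[] B:[ack,tick] C:[] D:[hello]
After 9 (process(A)): A:[] B:[ack,tick] C:[] D:[hello]
After 10 (send(from=C, to=D, msg='sync')): A:[] B:[ack,tick] C:[] D:[hello,sync]
After 11 (process(D)): A:[] B:[ack,tick] C:[] D:[sync]
After 12 (send(from=A, to=B, msg='stop')): A:[] B:[ack,tick,stop] C:[] D:[sync]
After 13 (send(from=D, to=A, msg='start')): A:[start] B:[ack,tick,stop] C:[] D:[sync]

Answer: start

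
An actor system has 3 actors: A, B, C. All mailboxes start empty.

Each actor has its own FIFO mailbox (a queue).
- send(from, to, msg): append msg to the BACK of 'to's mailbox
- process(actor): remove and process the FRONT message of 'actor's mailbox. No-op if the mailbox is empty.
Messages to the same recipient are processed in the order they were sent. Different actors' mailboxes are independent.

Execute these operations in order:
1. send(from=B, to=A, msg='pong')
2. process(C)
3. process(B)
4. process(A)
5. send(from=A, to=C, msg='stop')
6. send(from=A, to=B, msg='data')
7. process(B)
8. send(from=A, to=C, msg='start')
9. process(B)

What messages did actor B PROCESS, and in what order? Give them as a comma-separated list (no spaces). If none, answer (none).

Answer: data

Derivation:
After 1 (send(from=B, to=A, msg='pong')): A:[pong] B:[] C:[]
After 2 (process(C)): A:[pong] B:[] C:[]
After 3 (process(B)): A:[pong] B:[] C:[]
After 4 (process(A)): A:[] B:[] C:[]
After 5 (send(from=A, to=C, msg='stop')): A:[] B:[] C:[stop]
After 6 (send(from=A, to=B, msg='data')): A:[] B:[data] C:[stop]
After 7 (process(B)): A:[] B:[] C:[stop]
After 8 (send(from=A, to=C, msg='start')): A:[] B:[] C:[stop,start]
After 9 (process(B)): A:[] B:[] C:[stop,start]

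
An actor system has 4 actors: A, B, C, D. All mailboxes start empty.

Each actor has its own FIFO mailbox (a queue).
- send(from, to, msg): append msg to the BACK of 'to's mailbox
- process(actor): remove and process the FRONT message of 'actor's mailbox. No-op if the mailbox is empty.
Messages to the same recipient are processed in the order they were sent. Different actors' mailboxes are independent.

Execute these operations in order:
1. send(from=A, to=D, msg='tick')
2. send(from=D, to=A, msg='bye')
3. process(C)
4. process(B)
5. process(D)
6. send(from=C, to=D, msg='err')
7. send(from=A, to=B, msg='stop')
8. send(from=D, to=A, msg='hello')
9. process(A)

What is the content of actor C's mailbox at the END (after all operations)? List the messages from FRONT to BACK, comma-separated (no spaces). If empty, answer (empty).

After 1 (send(from=A, to=D, msg='tick')): A:[] B:[] C:[] D:[tick]
After 2 (send(from=D, to=A, msg='bye')): A:[bye] B:[] C:[] D:[tick]
After 3 (process(C)): A:[bye] B:[] C:[] D:[tick]
After 4 (process(B)): A:[bye] B:[] C:[] D:[tick]
After 5 (process(D)): A:[bye] B:[] C:[] D:[]
After 6 (send(from=C, to=D, msg='err')): A:[bye] B:[] C:[] D:[err]
After 7 (send(from=A, to=B, msg='stop')): A:[bye] B:[stop] C:[] D:[err]
After 8 (send(from=D, to=A, msg='hello')): A:[bye,hello] B:[stop] C:[] D:[err]
After 9 (process(A)): A:[hello] B:[stop] C:[] D:[err]

Answer: (empty)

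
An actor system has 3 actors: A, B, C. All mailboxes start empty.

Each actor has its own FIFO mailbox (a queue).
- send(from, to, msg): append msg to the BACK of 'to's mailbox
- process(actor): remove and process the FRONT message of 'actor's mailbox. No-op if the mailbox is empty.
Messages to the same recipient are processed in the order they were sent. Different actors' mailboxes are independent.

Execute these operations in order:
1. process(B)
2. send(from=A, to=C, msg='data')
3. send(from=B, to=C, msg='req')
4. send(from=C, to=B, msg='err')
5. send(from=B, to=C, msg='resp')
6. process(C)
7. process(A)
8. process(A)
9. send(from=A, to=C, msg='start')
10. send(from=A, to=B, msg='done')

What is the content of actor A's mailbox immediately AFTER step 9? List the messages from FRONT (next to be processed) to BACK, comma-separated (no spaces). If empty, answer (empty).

After 1 (process(B)): A:[] B:[] C:[]
After 2 (send(from=A, to=C, msg='data')): A:[] B:[] C:[data]
After 3 (send(from=B, to=C, msg='req')): A:[] B:[] C:[data,req]
After 4 (send(from=C, to=B, msg='err')): A:[] B:[err] C:[data,req]
After 5 (send(from=B, to=C, msg='resp')): A:[] B:[err] C:[data,req,resp]
After 6 (process(C)): A:[] B:[err] C:[req,resp]
After 7 (process(A)): A:[] B:[err] C:[req,resp]
After 8 (process(A)): A:[] B:[err] C:[req,resp]
After 9 (send(from=A, to=C, msg='start')): A:[] B:[err] C:[req,resp,start]

(empty)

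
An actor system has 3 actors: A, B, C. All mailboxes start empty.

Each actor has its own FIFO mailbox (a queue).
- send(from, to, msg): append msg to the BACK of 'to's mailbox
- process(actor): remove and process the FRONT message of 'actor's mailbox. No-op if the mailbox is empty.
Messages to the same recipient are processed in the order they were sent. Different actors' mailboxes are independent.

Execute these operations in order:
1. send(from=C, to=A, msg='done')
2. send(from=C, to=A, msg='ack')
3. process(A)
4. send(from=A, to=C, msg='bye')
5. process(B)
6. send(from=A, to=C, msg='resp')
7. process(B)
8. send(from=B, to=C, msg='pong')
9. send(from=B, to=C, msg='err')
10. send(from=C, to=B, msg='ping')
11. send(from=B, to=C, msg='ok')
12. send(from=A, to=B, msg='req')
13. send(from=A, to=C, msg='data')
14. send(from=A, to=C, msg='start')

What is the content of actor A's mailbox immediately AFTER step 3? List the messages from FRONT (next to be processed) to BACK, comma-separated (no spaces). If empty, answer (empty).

After 1 (send(from=C, to=A, msg='done')): A:[done] B:[] C:[]
After 2 (send(from=C, to=A, msg='ack')): A:[done,ack] B:[] C:[]
After 3 (process(A)): A:[ack] B:[] C:[]

ack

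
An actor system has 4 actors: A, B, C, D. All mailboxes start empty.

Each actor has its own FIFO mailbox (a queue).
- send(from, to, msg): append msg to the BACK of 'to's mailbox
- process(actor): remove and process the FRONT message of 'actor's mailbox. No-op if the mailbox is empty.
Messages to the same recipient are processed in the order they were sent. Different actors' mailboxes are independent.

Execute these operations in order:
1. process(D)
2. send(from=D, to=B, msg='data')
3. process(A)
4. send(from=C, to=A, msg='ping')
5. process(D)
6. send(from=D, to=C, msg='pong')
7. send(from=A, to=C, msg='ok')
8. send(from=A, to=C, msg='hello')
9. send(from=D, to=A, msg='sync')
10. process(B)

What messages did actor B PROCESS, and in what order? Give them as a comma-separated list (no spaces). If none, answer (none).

After 1 (process(D)): A:[] B:[] C:[] D:[]
After 2 (send(from=D, to=B, msg='data')): A:[] B:[data] C:[] D:[]
After 3 (process(A)): A:[] B:[data] C:[] D:[]
After 4 (send(from=C, to=A, msg='ping')): A:[ping] B:[data] C:[] D:[]
After 5 (process(D)): A:[ping] B:[data] C:[] D:[]
After 6 (send(from=D, to=C, msg='pong')): A:[ping] B:[data] C:[pong] D:[]
After 7 (send(from=A, to=C, msg='ok')): A:[ping] B:[data] C:[pong,ok] D:[]
After 8 (send(from=A, to=C, msg='hello')): A:[ping] B:[data] C:[pong,ok,hello] D:[]
After 9 (send(from=D, to=A, msg='sync')): A:[ping,sync] B:[data] C:[pong,ok,hello] D:[]
After 10 (process(B)): A:[ping,sync] B:[] C:[pong,ok,hello] D:[]

Answer: data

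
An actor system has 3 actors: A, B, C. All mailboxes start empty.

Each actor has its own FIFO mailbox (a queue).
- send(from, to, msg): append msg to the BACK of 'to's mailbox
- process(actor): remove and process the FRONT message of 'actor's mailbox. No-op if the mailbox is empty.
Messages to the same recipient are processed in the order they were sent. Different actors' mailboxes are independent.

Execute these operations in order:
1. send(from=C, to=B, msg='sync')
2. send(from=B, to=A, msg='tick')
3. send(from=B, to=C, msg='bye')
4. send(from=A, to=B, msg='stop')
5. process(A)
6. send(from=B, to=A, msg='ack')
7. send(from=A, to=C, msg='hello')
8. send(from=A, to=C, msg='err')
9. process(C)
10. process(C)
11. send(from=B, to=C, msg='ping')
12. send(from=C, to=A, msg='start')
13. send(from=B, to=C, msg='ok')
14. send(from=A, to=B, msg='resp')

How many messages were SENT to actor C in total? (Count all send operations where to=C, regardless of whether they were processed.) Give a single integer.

After 1 (send(from=C, to=B, msg='sync')): A:[] B:[sync] C:[]
After 2 (send(from=B, to=A, msg='tick')): A:[tick] B:[sync] C:[]
After 3 (send(from=B, to=C, msg='bye')): A:[tick] B:[sync] C:[bye]
After 4 (send(from=A, to=B, msg='stop')): A:[tick] B:[sync,stop] C:[bye]
After 5 (process(A)): A:[] B:[sync,stop] C:[bye]
After 6 (send(from=B, to=A, msg='ack')): A:[ack] B:[sync,stop] C:[bye]
After 7 (send(from=A, to=C, msg='hello')): A:[ack] B:[sync,stop] C:[bye,hello]
After 8 (send(from=A, to=C, msg='err')): A:[ack] B:[sync,stop] C:[bye,hello,err]
After 9 (process(C)): A:[ack] B:[sync,stop] C:[hello,err]
After 10 (process(C)): A:[ack] B:[sync,stop] C:[err]
After 11 (send(from=B, to=C, msg='ping')): A:[ack] B:[sync,stop] C:[err,ping]
After 12 (send(from=C, to=A, msg='start')): A:[ack,start] B:[sync,stop] C:[err,ping]
After 13 (send(from=B, to=C, msg='ok')): A:[ack,start] B:[sync,stop] C:[err,ping,ok]
After 14 (send(from=A, to=B, msg='resp')): A:[ack,start] B:[sync,stop,resp] C:[err,ping,ok]

Answer: 5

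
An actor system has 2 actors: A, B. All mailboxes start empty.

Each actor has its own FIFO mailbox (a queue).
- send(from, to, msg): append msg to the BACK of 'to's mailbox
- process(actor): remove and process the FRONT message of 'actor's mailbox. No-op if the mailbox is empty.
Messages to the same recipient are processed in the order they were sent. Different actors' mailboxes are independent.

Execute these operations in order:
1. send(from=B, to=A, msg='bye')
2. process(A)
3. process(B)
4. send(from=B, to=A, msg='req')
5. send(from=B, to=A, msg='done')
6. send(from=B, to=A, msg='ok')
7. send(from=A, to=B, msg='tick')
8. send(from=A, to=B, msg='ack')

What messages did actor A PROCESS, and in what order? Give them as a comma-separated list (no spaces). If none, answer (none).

Answer: bye

Derivation:
After 1 (send(from=B, to=A, msg='bye')): A:[bye] B:[]
After 2 (process(A)): A:[] B:[]
After 3 (process(B)): A:[] B:[]
After 4 (send(from=B, to=A, msg='req')): A:[req] B:[]
After 5 (send(from=B, to=A, msg='done')): A:[req,done] B:[]
After 6 (send(from=B, to=A, msg='ok')): A:[req,done,ok] B:[]
After 7 (send(from=A, to=B, msg='tick')): A:[req,done,ok] B:[tick]
After 8 (send(from=A, to=B, msg='ack')): A:[req,done,ok] B:[tick,ack]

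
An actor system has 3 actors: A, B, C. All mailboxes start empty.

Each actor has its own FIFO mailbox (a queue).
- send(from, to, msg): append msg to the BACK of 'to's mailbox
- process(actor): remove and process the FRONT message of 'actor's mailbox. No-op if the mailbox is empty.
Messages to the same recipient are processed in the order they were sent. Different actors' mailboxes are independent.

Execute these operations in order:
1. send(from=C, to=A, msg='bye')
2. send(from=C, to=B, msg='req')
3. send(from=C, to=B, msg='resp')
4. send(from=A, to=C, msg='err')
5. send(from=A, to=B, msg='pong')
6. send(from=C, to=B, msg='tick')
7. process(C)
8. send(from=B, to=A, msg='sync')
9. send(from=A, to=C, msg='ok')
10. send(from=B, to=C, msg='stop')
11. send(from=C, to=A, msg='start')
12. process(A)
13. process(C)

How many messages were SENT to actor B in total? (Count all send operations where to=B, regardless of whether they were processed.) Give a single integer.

After 1 (send(from=C, to=A, msg='bye')): A:[bye] B:[] C:[]
After 2 (send(from=C, to=B, msg='req')): A:[bye] B:[req] C:[]
After 3 (send(from=C, to=B, msg='resp')): A:[bye] B:[req,resp] C:[]
After 4 (send(from=A, to=C, msg='err')): A:[bye] B:[req,resp] C:[err]
After 5 (send(from=A, to=B, msg='pong')): A:[bye] B:[req,resp,pong] C:[err]
After 6 (send(from=C, to=B, msg='tick')): A:[bye] B:[req,resp,pong,tick] C:[err]
After 7 (process(C)): A:[bye] B:[req,resp,pong,tick] C:[]
After 8 (send(from=B, to=A, msg='sync')): A:[bye,sync] B:[req,resp,pong,tick] C:[]
After 9 (send(from=A, to=C, msg='ok')): A:[bye,sync] B:[req,resp,pong,tick] C:[ok]
After 10 (send(from=B, to=C, msg='stop')): A:[bye,sync] B:[req,resp,pong,tick] C:[ok,stop]
After 11 (send(from=C, to=A, msg='start')): A:[bye,sync,start] B:[req,resp,pong,tick] C:[ok,stop]
After 12 (process(A)): A:[sync,start] B:[req,resp,pong,tick] C:[ok,stop]
After 13 (process(C)): A:[sync,start] B:[req,resp,pong,tick] C:[stop]

Answer: 4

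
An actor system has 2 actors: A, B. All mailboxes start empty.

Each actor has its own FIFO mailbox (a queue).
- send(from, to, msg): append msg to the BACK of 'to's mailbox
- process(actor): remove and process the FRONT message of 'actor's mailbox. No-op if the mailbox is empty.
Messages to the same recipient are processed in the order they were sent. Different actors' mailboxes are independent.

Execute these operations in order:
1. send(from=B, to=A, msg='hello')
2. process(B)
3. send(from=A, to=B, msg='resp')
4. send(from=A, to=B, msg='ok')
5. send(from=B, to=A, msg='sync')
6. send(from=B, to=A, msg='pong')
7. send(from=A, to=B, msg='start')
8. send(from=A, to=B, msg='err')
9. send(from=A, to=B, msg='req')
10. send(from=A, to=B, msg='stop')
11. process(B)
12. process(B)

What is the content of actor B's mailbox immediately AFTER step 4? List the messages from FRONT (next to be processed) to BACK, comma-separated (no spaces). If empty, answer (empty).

After 1 (send(from=B, to=A, msg='hello')): A:[hello] B:[]
After 2 (process(B)): A:[hello] B:[]
After 3 (send(from=A, to=B, msg='resp')): A:[hello] B:[resp]
After 4 (send(from=A, to=B, msg='ok')): A:[hello] B:[resp,ok]

resp,ok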